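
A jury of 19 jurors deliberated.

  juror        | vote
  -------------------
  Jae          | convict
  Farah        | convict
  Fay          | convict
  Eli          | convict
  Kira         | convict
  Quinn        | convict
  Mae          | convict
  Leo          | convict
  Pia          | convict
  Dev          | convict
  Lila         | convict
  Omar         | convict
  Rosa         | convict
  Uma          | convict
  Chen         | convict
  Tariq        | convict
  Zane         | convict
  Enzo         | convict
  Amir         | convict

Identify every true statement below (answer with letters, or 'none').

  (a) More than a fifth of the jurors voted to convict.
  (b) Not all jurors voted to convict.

(a)

|A| = 19, |A ∩ B| = 19, |A ∖ B| = 0.
(a) |A ∩ B| / |A| > 1/5: holds.
(b) A ⊄ B (|A ∖ B| ≥ 1): fails.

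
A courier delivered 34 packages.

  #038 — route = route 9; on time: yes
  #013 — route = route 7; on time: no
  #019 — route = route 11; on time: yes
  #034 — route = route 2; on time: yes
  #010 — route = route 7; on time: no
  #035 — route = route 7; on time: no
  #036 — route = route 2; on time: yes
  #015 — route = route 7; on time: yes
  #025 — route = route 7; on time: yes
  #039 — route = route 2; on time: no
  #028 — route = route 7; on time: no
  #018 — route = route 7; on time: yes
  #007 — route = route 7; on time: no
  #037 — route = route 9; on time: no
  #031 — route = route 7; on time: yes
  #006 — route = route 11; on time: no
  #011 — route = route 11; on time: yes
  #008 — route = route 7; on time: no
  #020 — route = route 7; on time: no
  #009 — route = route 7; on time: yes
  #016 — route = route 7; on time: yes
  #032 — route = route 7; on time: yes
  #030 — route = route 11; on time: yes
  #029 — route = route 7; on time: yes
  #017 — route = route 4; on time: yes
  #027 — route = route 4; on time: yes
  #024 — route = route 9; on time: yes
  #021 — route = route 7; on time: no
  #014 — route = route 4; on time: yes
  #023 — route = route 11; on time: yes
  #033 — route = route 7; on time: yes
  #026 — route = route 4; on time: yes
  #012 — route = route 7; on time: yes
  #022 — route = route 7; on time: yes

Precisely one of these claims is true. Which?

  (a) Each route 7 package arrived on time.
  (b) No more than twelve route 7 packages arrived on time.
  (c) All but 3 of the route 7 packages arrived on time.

(b)

|A| = 19, |A ∩ B| = 11, |A ∖ B| = 8.
(a) requires A ⊆ B, i.e. every element of A is in B (|A ∖ B| = 0): false.
(b) requires |A ∩ B| ≤ 12: true.
(c) requires |A ∖ B| = 3: false.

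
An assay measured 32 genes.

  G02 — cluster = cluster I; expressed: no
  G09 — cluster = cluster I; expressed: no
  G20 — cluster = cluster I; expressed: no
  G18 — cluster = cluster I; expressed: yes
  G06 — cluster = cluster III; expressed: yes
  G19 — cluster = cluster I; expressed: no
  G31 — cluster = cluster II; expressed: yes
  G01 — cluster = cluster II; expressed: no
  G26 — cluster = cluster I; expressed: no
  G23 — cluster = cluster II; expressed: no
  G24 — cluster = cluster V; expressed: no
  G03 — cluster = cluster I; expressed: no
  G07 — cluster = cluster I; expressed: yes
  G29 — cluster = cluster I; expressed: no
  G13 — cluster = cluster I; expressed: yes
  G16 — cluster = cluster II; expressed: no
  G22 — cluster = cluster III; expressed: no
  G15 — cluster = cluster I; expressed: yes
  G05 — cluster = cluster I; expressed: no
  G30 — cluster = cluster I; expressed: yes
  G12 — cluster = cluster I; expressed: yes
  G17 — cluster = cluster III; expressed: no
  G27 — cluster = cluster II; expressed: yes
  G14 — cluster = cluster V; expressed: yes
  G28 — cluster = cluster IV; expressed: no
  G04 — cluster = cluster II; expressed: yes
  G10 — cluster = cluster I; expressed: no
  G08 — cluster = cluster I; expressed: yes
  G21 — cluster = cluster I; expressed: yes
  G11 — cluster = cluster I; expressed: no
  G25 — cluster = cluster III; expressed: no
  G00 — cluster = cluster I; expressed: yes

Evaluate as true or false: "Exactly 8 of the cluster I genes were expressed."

The determiner here denotes the relation: |A ∩ B| = 8.
|A| = 19, |A ∩ B| = 9, |A ∖ B| = 10.
|A ∩ B| = 9, so the statement is false.

False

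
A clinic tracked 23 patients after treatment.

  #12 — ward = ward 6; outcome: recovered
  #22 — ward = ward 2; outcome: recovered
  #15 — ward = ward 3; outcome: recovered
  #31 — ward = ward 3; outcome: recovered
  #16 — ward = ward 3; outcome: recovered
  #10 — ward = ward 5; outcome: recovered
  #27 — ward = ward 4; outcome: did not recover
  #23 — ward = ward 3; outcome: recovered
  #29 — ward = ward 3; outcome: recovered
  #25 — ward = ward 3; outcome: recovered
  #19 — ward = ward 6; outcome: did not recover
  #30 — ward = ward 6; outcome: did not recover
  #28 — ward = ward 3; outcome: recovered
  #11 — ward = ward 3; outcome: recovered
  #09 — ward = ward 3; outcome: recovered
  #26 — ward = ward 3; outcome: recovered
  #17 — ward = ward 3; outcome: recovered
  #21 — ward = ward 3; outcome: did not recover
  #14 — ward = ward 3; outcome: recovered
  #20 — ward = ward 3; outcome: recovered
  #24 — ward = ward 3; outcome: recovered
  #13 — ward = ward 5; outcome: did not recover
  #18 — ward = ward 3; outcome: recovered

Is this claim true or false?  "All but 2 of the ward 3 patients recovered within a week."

False

'All but 2 of the ward 3 patients recovered within a week' holds iff |A ∖ B| = 2.
|A| = 16, |A ∩ B| = 15, |A ∖ B| = 1.
|A ∖ B| = 1, so the statement is false.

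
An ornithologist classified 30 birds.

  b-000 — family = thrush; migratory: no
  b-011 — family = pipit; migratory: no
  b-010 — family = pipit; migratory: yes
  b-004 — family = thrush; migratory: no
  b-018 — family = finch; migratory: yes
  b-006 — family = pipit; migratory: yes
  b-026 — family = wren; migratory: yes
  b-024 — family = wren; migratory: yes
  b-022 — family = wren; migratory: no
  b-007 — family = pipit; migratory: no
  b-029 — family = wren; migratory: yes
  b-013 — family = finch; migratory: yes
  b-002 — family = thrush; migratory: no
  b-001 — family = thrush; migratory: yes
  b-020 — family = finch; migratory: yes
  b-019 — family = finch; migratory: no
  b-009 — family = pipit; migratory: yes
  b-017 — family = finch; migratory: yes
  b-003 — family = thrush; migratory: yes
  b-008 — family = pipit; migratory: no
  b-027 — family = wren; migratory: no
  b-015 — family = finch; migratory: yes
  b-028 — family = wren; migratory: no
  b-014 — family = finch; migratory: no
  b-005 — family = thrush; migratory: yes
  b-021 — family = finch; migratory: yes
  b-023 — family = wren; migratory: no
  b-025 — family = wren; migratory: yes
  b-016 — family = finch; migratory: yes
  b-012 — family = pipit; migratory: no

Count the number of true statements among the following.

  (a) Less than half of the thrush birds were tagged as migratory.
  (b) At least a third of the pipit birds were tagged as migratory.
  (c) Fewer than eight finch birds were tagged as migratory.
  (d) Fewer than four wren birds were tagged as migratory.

2

(a) thrush: |A| = 6, |A ∩ B| = 3; needs |A ∩ B| < |A ∖ B| — false.
(b) pipit: |A| = 7, |A ∩ B| = 3; needs |A ∩ B| / |A| ≥ 1/3 — true.
(c) finch: |A| = 9, |A ∩ B| = 7; needs |A ∩ B| < 8 — true.
(d) wren: |A| = 8, |A ∩ B| = 4; needs |A ∩ B| < 4 — false.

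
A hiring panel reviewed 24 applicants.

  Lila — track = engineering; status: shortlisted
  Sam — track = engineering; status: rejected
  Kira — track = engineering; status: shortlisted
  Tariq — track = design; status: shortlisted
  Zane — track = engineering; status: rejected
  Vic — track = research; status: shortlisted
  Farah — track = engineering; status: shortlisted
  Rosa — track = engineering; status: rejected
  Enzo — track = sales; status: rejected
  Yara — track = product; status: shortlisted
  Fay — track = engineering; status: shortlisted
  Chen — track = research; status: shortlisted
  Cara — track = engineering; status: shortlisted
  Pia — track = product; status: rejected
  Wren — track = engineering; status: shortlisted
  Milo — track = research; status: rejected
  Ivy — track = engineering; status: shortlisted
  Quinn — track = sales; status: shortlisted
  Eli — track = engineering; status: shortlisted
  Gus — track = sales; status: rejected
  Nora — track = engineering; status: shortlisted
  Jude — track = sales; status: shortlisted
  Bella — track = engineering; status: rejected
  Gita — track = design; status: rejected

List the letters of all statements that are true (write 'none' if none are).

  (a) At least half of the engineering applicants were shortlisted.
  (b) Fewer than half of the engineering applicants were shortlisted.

(a)

|A| = 13, |A ∩ B| = 9, |A ∖ B| = 4.
(a) |A ∩ B| ≥ |A ∖ B|: holds.
(b) |A ∩ B| < |A ∖ B|: fails.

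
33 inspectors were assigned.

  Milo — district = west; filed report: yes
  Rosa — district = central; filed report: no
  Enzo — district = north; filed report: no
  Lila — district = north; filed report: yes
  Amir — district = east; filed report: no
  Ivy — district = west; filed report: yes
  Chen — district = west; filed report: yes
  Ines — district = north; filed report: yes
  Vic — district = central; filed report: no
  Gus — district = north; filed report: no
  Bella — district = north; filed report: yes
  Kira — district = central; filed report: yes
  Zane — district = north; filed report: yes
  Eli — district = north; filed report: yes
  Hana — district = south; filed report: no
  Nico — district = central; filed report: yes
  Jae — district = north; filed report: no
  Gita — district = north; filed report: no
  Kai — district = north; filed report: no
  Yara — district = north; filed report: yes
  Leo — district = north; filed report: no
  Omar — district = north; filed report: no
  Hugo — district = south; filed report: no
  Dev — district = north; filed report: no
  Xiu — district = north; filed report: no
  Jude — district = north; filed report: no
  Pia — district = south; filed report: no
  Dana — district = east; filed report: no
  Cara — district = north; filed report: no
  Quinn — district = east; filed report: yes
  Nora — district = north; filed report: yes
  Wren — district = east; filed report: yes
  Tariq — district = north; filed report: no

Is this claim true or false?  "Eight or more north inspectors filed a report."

False

The determiner here denotes the relation: |A ∩ B| ≥ 8.
|A| = 19, |A ∩ B| = 7, |A ∖ B| = 12.
|A ∩ B| = 7, so the statement is false.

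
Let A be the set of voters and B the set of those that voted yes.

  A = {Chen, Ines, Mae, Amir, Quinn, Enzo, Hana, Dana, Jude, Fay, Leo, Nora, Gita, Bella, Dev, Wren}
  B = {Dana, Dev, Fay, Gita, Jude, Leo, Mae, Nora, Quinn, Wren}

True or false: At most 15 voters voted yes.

True

Truth condition: |A ∩ B| ≤ 15.
|A| = 16, |A ∩ B| = 10, |A ∖ B| = 6.
|A ∩ B| = 10, so the statement is true.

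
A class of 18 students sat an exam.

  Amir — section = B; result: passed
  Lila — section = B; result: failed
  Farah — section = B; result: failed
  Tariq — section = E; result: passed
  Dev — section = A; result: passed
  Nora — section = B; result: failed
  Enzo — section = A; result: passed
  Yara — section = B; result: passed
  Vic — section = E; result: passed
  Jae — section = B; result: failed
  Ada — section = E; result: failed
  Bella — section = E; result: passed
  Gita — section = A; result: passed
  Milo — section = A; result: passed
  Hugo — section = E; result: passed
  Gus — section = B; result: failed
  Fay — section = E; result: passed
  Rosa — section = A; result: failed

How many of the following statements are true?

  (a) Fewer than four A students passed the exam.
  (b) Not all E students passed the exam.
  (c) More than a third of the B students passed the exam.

(a) A: |A| = 5, |A ∩ B| = 4; needs |A ∩ B| < 4 — false.
(b) E: |A| = 6, |A ∩ B| = 5; needs A ⊄ B (|A ∖ B| ≥ 1) — true.
(c) B: |A| = 7, |A ∩ B| = 2; needs |A ∩ B| / |A| > 1/3 — false.

1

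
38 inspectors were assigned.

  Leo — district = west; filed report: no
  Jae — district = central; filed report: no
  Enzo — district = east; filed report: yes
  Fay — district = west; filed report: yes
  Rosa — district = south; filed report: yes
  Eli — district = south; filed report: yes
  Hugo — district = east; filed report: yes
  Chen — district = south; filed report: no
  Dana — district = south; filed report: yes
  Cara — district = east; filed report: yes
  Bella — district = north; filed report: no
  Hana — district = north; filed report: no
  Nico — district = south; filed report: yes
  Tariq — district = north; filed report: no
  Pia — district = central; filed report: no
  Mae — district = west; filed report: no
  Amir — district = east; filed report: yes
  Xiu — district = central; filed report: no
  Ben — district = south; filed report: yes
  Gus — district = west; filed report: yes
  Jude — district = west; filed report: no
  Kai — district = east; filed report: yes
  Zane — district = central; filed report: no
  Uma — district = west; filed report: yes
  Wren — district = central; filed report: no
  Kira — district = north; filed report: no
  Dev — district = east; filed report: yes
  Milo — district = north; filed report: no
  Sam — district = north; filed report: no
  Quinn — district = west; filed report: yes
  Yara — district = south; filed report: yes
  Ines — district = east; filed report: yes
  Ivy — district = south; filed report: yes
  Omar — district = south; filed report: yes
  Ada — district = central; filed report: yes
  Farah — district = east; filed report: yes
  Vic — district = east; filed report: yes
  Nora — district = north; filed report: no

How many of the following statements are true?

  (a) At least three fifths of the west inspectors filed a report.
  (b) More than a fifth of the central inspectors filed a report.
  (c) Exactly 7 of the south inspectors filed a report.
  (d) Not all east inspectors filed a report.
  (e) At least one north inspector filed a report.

0

(a) west: |A| = 7, |A ∩ B| = 4; needs |A ∩ B| / |A| ≥ 3/5 — false.
(b) central: |A| = 6, |A ∩ B| = 1; needs |A ∩ B| / |A| > 1/5 — false.
(c) south: |A| = 9, |A ∩ B| = 8; needs |A ∩ B| = 7 — false.
(d) east: |A| = 9, |A ∩ B| = 9; needs A ⊄ B (|A ∖ B| ≥ 1) — false.
(e) north: |A| = 7, |A ∩ B| = 0; needs A ∩ B ≠ ∅ (|A ∩ B| ≥ 1) — false.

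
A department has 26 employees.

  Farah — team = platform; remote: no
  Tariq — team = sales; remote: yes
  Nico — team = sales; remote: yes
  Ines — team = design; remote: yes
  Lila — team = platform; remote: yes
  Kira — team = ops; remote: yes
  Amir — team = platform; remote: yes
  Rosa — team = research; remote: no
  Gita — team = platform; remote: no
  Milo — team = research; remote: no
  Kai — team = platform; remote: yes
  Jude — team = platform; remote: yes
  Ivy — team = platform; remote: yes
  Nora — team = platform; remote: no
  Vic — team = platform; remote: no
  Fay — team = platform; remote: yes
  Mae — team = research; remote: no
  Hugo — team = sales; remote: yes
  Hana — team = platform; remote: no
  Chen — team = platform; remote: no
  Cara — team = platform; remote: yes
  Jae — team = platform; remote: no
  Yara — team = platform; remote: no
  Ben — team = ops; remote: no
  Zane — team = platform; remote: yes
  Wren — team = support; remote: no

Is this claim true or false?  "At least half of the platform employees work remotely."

True

Truth condition: |A ∩ B| ≥ |A ∖ B|.
|A| = 16, |A ∩ B| = 8, |A ∖ B| = 8.
8 = 8, so the statement is true.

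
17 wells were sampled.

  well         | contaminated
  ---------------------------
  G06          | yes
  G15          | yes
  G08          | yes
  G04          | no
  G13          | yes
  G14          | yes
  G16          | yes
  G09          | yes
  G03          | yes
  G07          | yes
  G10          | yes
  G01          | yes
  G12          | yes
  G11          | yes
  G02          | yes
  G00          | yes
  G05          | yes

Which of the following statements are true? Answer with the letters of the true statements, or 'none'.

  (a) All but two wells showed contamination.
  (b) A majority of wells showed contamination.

(b)

|A| = 17, |A ∩ B| = 16, |A ∖ B| = 1.
(a) |A ∖ B| = 2: fails.
(b) |A ∩ B| > |A ∖ B|: holds.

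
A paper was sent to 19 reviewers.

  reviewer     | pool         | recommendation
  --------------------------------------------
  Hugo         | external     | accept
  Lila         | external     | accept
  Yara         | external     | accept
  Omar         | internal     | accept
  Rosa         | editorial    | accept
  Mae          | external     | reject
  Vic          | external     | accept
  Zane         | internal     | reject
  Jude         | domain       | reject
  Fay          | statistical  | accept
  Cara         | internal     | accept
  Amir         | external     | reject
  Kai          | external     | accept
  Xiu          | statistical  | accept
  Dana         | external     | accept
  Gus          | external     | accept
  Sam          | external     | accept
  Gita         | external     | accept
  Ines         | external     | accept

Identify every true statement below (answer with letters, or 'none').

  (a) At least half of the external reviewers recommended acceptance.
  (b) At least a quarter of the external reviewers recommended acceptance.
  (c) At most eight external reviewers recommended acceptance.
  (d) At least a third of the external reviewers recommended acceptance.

(a), (b), (d)

|A| = 12, |A ∩ B| = 10, |A ∖ B| = 2.
(a) |A ∩ B| ≥ |A ∖ B|: holds.
(b) |A ∩ B| / |A| ≥ 1/4: holds.
(c) |A ∩ B| ≤ 8: fails.
(d) |A ∩ B| / |A| ≥ 1/3: holds.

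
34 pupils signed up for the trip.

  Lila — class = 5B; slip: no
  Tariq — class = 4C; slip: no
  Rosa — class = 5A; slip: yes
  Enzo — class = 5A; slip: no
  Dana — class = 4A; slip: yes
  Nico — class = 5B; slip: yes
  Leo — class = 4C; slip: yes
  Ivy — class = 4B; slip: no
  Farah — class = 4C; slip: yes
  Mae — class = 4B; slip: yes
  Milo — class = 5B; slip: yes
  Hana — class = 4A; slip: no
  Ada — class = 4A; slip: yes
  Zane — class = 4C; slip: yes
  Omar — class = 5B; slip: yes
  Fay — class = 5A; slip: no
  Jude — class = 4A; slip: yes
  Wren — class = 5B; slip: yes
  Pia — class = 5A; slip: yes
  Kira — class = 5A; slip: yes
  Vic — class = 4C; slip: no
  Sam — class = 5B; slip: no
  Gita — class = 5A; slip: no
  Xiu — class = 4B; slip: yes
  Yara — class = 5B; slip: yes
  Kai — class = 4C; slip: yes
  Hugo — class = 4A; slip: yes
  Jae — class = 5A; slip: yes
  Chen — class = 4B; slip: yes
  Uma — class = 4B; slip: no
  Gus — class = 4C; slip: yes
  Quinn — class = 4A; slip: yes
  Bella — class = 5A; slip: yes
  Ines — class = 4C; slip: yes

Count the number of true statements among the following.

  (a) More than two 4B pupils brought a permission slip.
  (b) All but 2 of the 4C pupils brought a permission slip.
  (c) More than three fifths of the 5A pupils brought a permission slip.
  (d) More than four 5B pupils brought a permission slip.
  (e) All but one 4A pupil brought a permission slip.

(a) 4B: |A| = 5, |A ∩ B| = 3; needs |A ∩ B| > 2 — true.
(b) 4C: |A| = 8, |A ∩ B| = 6; needs |A ∖ B| = 2 — true.
(c) 5A: |A| = 8, |A ∩ B| = 5; needs |A ∩ B| / |A| > 3/5 — true.
(d) 5B: |A| = 7, |A ∩ B| = 5; needs |A ∩ B| > 4 — true.
(e) 4A: |A| = 6, |A ∩ B| = 5; needs |A ∖ B| = 1 — true.

5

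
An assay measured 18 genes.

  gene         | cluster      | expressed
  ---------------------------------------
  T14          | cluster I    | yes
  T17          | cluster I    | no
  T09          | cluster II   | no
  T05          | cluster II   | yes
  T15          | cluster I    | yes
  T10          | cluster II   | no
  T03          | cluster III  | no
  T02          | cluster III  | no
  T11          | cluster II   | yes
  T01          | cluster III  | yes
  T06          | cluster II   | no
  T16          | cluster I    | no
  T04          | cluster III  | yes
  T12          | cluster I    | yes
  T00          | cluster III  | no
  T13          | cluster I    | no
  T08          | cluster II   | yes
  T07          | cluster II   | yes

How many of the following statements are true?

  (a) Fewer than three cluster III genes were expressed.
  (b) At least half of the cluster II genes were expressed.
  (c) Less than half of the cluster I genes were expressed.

(a) cluster III: |A| = 5, |A ∩ B| = 2; needs |A ∩ B| < 3 — true.
(b) cluster II: |A| = 7, |A ∩ B| = 4; needs |A ∩ B| ≥ |A ∖ B| — true.
(c) cluster I: |A| = 6, |A ∩ B| = 3; needs |A ∩ B| < |A ∖ B| — false.

2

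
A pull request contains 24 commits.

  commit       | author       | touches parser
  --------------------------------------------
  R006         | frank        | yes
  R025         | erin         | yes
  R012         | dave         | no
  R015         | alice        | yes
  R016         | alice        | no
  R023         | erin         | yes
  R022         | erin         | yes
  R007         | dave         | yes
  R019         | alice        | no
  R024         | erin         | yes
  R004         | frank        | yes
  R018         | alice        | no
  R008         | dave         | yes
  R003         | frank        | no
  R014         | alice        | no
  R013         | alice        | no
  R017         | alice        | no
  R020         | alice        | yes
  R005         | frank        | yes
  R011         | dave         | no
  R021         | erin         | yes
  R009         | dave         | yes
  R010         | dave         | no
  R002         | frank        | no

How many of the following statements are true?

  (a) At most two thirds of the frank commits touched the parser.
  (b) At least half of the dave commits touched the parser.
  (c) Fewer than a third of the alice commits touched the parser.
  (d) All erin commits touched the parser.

4

(a) frank: |A| = 5, |A ∩ B| = 3; needs |A ∩ B| / |A| ≤ 2/3 — true.
(b) dave: |A| = 6, |A ∩ B| = 3; needs |A ∩ B| ≥ |A ∖ B| — true.
(c) alice: |A| = 8, |A ∩ B| = 2; needs |A ∩ B| / |A| < 1/3 — true.
(d) erin: |A| = 5, |A ∩ B| = 5; needs A ⊆ B, i.e. every element of A is in B (|A ∖ B| = 0) — true.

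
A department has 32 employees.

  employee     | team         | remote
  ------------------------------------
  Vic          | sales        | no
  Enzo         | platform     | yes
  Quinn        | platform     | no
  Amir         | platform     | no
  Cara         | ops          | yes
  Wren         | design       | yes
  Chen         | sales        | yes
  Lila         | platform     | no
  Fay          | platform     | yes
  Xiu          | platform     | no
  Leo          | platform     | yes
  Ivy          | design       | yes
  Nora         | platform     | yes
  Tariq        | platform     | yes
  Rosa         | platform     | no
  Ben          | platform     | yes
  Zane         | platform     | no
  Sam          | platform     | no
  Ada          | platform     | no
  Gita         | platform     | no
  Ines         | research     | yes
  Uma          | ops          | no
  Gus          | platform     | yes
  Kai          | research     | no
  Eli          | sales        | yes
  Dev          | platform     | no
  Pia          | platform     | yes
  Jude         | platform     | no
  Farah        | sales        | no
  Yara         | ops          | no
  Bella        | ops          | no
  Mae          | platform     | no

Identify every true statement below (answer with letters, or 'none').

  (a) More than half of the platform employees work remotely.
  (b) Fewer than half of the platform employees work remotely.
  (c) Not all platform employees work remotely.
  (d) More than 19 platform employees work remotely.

(b), (c)

|A| = 20, |A ∩ B| = 8, |A ∖ B| = 12.
(a) |A ∩ B| > |A ∖ B|: fails.
(b) |A ∩ B| < |A ∖ B|: holds.
(c) A ⊄ B (|A ∖ B| ≥ 1): holds.
(d) |A ∩ B| > 19: fails.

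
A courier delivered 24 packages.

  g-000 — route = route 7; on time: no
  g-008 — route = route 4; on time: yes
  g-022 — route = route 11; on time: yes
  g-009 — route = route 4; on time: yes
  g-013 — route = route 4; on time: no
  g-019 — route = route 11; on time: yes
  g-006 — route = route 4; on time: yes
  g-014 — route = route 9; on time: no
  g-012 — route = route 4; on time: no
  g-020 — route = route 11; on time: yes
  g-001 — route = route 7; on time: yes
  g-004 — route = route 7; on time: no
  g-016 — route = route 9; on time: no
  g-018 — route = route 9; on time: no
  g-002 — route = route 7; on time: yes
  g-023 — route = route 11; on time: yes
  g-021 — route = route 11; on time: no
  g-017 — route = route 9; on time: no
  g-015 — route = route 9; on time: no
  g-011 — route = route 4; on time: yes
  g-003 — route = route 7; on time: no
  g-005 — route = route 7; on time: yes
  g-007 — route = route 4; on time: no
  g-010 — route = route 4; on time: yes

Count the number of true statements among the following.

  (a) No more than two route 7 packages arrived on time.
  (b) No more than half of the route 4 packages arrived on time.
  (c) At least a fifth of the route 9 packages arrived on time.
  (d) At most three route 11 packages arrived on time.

0

(a) route 7: |A| = 6, |A ∩ B| = 3; needs |A ∩ B| ≤ 2 — false.
(b) route 4: |A| = 8, |A ∩ B| = 5; needs |A ∩ B| ≤ |A ∖ B| — false.
(c) route 9: |A| = 5, |A ∩ B| = 0; needs |A ∩ B| / |A| ≥ 1/5 — false.
(d) route 11: |A| = 5, |A ∩ B| = 4; needs |A ∩ B| ≤ 3 — false.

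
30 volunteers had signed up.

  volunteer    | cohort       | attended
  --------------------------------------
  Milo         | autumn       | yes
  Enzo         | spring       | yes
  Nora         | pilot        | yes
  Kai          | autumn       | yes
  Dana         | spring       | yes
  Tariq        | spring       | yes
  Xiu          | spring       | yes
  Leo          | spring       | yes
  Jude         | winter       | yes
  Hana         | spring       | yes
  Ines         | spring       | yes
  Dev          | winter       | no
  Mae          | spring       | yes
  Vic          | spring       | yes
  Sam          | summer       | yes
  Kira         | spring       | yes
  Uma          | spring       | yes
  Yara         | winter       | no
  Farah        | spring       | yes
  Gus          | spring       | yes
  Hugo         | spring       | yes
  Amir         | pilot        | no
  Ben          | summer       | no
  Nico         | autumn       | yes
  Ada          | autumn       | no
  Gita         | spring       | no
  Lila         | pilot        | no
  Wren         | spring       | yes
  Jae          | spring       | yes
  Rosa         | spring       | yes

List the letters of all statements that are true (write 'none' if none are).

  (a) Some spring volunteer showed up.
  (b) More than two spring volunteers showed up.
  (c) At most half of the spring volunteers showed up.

(a), (b)

|A| = 18, |A ∩ B| = 17, |A ∖ B| = 1.
(a) A ∩ B ≠ ∅ (|A ∩ B| ≥ 1): holds.
(b) |A ∩ B| > 2: holds.
(c) |A ∩ B| ≤ |A ∖ B|: fails.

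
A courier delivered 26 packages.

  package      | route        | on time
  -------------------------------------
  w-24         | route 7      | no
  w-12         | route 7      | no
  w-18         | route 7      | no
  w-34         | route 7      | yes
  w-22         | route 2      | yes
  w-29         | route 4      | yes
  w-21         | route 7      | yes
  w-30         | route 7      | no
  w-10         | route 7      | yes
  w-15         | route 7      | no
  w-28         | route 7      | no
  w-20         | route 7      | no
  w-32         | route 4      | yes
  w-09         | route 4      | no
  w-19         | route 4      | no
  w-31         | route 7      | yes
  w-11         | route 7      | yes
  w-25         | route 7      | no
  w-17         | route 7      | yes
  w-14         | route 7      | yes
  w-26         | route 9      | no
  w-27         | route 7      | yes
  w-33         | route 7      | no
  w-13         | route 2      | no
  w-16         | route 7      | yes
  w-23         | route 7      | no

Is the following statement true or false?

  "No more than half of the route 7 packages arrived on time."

True

The determiner here denotes the relation: |A ∩ B| ≤ |A ∖ B|.
|A| = 19, |A ∩ B| = 9, |A ∖ B| = 10.
9 < 10, so the statement is true.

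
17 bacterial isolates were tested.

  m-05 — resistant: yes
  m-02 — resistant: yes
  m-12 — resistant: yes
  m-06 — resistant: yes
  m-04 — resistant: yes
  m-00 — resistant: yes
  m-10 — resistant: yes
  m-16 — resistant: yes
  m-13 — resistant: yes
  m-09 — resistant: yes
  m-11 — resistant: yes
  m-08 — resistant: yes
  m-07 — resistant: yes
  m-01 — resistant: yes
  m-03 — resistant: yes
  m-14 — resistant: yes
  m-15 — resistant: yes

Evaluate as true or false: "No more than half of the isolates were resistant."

False

The determiner here denotes the relation: |A ∩ B| ≤ |A ∖ B|.
|A| = 17, |A ∩ B| = 17, |A ∖ B| = 0.
17 > 0, so the statement is false.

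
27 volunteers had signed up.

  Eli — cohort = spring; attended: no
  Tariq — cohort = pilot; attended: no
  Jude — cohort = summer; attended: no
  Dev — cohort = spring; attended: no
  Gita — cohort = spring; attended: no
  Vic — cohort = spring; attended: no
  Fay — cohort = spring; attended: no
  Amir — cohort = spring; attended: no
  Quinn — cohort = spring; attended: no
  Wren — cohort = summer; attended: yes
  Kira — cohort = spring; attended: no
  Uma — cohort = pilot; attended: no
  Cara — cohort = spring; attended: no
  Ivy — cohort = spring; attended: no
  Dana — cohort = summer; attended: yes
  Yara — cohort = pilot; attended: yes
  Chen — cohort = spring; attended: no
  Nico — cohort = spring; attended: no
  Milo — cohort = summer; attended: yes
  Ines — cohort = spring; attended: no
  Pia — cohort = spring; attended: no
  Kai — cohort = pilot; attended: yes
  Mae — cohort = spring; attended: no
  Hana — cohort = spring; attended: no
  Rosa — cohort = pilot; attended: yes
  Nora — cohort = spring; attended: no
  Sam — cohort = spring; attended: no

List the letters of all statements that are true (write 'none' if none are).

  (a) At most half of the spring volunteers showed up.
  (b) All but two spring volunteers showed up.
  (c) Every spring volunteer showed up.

(a)

|A| = 18, |A ∩ B| = 0, |A ∖ B| = 18.
(a) |A ∩ B| ≤ |A ∖ B|: holds.
(b) |A ∖ B| = 2: fails.
(c) A ⊆ B, i.e. every element of A is in B (|A ∖ B| = 0): fails.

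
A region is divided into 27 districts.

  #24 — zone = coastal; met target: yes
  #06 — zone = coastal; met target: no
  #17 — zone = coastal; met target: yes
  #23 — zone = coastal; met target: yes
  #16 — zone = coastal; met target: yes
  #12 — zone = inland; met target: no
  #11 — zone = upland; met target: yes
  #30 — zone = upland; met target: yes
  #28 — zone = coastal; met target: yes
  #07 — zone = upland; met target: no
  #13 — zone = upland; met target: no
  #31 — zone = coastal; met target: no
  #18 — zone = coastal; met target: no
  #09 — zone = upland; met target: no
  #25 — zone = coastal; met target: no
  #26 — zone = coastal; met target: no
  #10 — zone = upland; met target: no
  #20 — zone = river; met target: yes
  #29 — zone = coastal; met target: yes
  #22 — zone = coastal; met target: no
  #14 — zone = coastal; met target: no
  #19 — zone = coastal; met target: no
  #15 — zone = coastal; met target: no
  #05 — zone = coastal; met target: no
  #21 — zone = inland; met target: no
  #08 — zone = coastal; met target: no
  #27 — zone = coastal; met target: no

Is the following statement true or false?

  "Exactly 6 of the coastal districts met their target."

Truth condition: |A ∩ B| = 6.
|A| = 18, |A ∩ B| = 6, |A ∖ B| = 12.
|A ∩ B| = 6, so the statement is true.

True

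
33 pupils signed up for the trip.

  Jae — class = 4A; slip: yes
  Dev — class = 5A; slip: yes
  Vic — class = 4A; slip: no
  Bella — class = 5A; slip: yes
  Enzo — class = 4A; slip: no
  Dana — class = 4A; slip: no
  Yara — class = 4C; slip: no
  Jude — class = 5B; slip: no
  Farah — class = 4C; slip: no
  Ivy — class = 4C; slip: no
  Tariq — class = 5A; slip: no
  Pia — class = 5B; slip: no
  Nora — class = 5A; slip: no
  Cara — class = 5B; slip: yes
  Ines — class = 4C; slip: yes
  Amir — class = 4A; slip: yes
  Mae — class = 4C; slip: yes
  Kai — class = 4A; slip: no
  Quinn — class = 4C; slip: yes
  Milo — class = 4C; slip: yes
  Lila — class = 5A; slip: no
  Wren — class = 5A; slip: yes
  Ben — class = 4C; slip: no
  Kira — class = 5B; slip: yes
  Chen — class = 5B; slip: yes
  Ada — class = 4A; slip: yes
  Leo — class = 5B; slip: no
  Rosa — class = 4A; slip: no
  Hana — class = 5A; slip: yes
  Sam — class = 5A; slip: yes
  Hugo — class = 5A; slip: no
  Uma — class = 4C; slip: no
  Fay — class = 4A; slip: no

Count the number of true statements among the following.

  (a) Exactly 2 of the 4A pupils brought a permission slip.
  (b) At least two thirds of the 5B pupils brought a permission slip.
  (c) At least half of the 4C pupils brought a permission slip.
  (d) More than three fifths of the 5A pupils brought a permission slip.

0

(a) 4A: |A| = 9, |A ∩ B| = 3; needs |A ∩ B| = 2 — false.
(b) 5B: |A| = 6, |A ∩ B| = 3; needs |A ∩ B| / |A| ≥ 2/3 — false.
(c) 4C: |A| = 9, |A ∩ B| = 4; needs |A ∩ B| ≥ |A ∖ B| — false.
(d) 5A: |A| = 9, |A ∩ B| = 5; needs |A ∩ B| / |A| > 3/5 — false.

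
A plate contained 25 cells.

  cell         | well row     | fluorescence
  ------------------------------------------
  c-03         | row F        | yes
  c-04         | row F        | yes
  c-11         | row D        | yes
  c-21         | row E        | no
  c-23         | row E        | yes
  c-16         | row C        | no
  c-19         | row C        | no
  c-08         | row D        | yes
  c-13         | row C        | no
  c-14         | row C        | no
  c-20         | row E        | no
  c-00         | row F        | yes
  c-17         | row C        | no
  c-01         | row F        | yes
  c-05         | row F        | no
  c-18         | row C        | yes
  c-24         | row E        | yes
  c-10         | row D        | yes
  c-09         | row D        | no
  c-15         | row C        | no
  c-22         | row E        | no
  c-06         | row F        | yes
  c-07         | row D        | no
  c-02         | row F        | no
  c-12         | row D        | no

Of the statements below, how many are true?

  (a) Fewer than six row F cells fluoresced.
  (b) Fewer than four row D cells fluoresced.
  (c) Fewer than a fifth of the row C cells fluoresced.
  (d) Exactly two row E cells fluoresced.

(a) row F: |A| = 7, |A ∩ B| = 5; needs |A ∩ B| < 6 — true.
(b) row D: |A| = 6, |A ∩ B| = 3; needs |A ∩ B| < 4 — true.
(c) row C: |A| = 7, |A ∩ B| = 1; needs |A ∩ B| / |A| < 1/5 — true.
(d) row E: |A| = 5, |A ∩ B| = 2; needs |A ∩ B| = 2 — true.

4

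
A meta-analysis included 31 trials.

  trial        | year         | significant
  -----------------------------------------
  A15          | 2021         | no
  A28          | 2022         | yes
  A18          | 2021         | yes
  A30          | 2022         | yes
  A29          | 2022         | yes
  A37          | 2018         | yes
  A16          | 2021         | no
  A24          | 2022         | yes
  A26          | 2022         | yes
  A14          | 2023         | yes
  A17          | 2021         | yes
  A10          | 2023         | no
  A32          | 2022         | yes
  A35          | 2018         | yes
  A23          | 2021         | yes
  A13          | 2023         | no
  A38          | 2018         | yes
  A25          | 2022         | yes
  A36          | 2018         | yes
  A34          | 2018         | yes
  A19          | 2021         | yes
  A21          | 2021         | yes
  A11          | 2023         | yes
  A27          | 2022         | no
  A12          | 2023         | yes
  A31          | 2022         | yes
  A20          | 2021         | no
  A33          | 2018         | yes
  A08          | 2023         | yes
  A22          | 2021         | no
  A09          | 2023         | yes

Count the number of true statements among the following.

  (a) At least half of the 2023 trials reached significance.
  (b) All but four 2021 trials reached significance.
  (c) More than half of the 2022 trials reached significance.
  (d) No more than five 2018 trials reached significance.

3

(a) 2023: |A| = 7, |A ∩ B| = 5; needs |A ∩ B| ≥ |A ∖ B| — true.
(b) 2021: |A| = 9, |A ∩ B| = 5; needs |A ∖ B| = 4 — true.
(c) 2022: |A| = 9, |A ∩ B| = 8; needs |A ∩ B| > |A ∖ B| — true.
(d) 2018: |A| = 6, |A ∩ B| = 6; needs |A ∩ B| ≤ 5 — false.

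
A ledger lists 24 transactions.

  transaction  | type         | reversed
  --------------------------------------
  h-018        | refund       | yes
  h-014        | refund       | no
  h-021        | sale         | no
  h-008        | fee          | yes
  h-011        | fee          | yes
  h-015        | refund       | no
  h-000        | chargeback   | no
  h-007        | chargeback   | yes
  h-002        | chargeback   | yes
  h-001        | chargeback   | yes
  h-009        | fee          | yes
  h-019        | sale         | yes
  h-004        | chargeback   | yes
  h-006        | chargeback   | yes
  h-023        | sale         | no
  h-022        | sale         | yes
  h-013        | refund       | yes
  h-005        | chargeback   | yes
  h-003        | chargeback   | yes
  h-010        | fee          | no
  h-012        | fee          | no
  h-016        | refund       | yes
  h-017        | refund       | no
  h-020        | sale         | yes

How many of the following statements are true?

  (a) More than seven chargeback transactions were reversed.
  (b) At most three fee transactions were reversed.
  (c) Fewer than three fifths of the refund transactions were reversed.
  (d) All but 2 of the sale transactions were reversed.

3

(a) chargeback: |A| = 8, |A ∩ B| = 7; needs |A ∩ B| > 7 — false.
(b) fee: |A| = 5, |A ∩ B| = 3; needs |A ∩ B| ≤ 3 — true.
(c) refund: |A| = 6, |A ∩ B| = 3; needs |A ∩ B| / |A| < 3/5 — true.
(d) sale: |A| = 5, |A ∩ B| = 3; needs |A ∖ B| = 2 — true.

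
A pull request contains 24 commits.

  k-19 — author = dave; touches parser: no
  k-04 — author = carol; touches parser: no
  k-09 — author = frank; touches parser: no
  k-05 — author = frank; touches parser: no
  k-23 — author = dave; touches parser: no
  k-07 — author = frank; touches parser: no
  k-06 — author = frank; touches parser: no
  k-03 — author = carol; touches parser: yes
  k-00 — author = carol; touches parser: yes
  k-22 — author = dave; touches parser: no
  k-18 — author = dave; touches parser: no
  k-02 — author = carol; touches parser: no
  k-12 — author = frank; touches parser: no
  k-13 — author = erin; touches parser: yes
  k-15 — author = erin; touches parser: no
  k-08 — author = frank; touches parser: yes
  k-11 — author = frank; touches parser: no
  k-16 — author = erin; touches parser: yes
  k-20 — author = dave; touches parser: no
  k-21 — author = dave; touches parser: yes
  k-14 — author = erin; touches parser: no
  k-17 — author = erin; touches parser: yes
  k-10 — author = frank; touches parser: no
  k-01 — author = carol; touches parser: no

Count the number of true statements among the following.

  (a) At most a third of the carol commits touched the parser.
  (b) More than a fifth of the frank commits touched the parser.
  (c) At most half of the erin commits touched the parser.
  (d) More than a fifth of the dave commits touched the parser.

0

(a) carol: |A| = 5, |A ∩ B| = 2; needs |A ∩ B| / |A| ≤ 1/3 — false.
(b) frank: |A| = 8, |A ∩ B| = 1; needs |A ∩ B| / |A| > 1/5 — false.
(c) erin: |A| = 5, |A ∩ B| = 3; needs |A ∩ B| ≤ |A ∖ B| — false.
(d) dave: |A| = 6, |A ∩ B| = 1; needs |A ∩ B| / |A| > 1/5 — false.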